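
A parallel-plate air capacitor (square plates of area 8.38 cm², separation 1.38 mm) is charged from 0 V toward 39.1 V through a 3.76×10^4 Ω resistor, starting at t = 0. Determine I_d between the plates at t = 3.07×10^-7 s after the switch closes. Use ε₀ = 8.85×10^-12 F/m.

C = ε₀A/d = (8.85×10^-12)(8.38×10^-4)/(1.38×10^-3) = 5.374×10^-12 F, so τ = RC = 2.021×10^-7 s.
The conduction current is I(t) = (V₀/R) e^(−t/τ), and the displacement current between the plates equals it.
t/τ = 1.519; I_d = (39.1/3.76×10^4) · e^(−1.519) = (1.040×10^-3)(0.2189) = 2.28×10^-4 A.

2.28×10^-4 A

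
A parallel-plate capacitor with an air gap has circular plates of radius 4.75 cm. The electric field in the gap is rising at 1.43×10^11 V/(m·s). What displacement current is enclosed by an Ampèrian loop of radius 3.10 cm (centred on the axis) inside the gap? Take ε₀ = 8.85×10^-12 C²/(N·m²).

Total displacement current: I_d = ε₀(πR²)(dE/dt) = (8.85×10^-12)(7.088×10^-3)(1.43×10^11) = 8.970×10^-3 A.
Since J_d is uniform, the enclosed fraction is (r/R)² = 0.4259, giving I_d,enc = 3.82×10^-3 A.

3.82×10^-3 A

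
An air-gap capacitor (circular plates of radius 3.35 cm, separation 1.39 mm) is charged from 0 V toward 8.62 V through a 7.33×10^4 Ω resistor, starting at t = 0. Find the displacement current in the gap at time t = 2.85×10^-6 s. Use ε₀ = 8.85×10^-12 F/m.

2.08×10^-5 A

C = ε₀A/d = (8.85×10^-12)(3.526×10^-3)/(1.39×10^-3) = 2.245×10^-11 F, so τ = RC = 1.646×10^-6 s.
The conduction current is I(t) = (V₀/R) e^(−t/τ), and the displacement current between the plates equals it.
t/τ = 1.731; I_d = (8.62/7.33×10^4) · e^(−1.731) = (1.176×10^-4)(0.1771) = 2.08×10^-5 A.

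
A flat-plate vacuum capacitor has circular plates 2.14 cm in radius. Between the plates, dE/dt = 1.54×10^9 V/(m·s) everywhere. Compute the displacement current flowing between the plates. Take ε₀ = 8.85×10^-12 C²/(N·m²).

1.96×10^-5 A

With a uniform field, Φ_E = EA, so I_d = ε₀ A dE/dt = 1.96×10^-5 A.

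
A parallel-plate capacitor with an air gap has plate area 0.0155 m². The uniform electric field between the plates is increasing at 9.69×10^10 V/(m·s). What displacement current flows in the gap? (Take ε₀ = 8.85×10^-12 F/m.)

With a uniform field, Φ_E = EA, so I_d = ε₀ A dE/dt = 0.0133 A.

0.0133 A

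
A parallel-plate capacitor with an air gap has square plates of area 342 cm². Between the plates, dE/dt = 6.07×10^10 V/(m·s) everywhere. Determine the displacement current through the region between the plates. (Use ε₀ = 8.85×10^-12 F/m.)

The displacement current is ε₀ times dΦ_E/dt = ε₀ A dE/dt = (8.85×10^-12)(0.0342)(6.07×10^10) = 0.0184 A.

0.0184 A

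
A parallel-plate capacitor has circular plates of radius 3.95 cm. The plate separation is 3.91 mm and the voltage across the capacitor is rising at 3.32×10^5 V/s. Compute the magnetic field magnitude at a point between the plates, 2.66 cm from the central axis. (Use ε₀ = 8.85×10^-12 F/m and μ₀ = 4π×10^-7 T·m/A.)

With E = V/d, dE/dt = 8.491×10^7 V/(m·s) and πR² = 4.902×10^-3 m², giving I_d = ε₀ πR² dE/dt = 3.684×10^-6 A.
An Ampèrian loop of radius r encloses a fraction (r/R)² of I_d. Then B·2πr = μ₀ I_d (r/R)², giving B = μ₀ I_d r/(2πR²) = 1.26×10^-11 T.

1.26×10^-11 T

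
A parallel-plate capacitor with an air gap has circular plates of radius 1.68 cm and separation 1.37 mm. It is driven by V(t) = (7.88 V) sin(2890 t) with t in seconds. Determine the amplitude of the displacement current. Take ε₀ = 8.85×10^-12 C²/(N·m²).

The displacement current equals the conduction current C dV/dt, which peaks at C V₀ ω.
With C = ε₀A/d = (8.85×10^-12)(8.867×10^-4)/(1.37×10^-3) = 5.728×10^-12 F and ω = 2890 rad/s, I_d,max = (5.728×10^-12)(7.88)(2890) = 1.30×10^-7 A.

1.30×10^-7 A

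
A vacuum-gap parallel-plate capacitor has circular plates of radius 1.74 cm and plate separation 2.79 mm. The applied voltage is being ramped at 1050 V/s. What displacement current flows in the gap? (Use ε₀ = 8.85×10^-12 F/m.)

The displacement current equals the charging current C dV/dt. With C = ε₀A/d = (8.85×10^-12)(9.511×10^-4)/(2.79×10^-3) = 3.017×10^-12 F, I_d = (3.017×10^-12)(1050) = 3.17×10^-9 A.

3.17×10^-9 A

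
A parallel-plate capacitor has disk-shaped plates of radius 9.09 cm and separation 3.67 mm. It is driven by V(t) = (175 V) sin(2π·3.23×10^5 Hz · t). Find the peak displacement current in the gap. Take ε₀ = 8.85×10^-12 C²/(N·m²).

(dE/dt)_max = V₀ω/d = 9.675×10^10 V/(m·s); ω = 2πf = 2.029×10^6 rad/s.
I_d,max = ε₀ A (dE/dt)_max = (8.85×10^-12)(0.02596)(9.675×10^10) = 0.0222 A.

0.0222 A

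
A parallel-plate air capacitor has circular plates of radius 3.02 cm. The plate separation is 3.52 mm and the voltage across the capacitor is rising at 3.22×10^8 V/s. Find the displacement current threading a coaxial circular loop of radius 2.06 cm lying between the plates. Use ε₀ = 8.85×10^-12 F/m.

1.08×10^-3 A

With E = V/d, dE/dt = 9.148×10^10 V/(m·s) and πR² = 2.865×10^-3 m², giving I_d = ε₀ πR² dE/dt = 2.319×10^-3 A.
The field is uniform, so I_d,enc = I_d (r/R)² = (2.319×10^-3)(2.06/3.02)² = 1.08×10^-3 A.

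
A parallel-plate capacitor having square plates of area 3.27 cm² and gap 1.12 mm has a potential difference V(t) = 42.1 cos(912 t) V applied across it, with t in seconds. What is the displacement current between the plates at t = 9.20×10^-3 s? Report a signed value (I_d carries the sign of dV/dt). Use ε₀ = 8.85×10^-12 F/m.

dE/dt = (V₀ω/d)·−sin(ωt) with ωt = 8.3904 rad: (42.1)(912)(-0.8595)/(1.12×10^-3) = -2.946×10^7 V/(m·s).
I_d = ε₀ A dE/dt = (8.85×10^-12)(3.27×10^-4)(-2.946×10^7) = -8.53×10^-8 A.

-8.53×10^-8 A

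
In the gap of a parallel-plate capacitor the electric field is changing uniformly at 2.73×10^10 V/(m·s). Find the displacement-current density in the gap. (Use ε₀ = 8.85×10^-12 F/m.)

The displacement-current density is ε₀ ∂E/∂t = (8.85×10^-12)(2.73×10^10) = 0.242 A/m².

0.242 A/m²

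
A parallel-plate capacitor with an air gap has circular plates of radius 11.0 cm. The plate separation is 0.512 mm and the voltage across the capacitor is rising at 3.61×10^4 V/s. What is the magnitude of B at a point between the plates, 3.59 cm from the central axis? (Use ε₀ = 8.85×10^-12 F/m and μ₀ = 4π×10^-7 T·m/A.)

dE/dt = (dV/dt)/d = 7.051×10^7 V/(m·s); I_d = ε₀(πR²)(dE/dt) = (8.85×10^-12)(0.03801)(7.051×10^7) = 2.372×10^-5 A.
∮B·dl = μ₀ I_d,enc with I_d,enc = I_d r²/R² = 2.526×10^-6 A; so B = μ₀ I_d,enc/(2πr) = 1.41×10^-11 T.

1.41×10^-11 T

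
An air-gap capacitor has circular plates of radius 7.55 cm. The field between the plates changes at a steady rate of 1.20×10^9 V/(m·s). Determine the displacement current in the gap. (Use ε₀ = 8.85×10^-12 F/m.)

1.90×10^-4 A

The displacement current is ε₀ times dΦ_E/dt = ε₀ A dE/dt = (8.85×10^-12)(0.01791)(1.20×10^9) = 1.90×10^-4 A.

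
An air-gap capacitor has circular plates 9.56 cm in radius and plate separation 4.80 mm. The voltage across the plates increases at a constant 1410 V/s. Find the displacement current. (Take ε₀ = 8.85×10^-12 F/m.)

7.46×10^-8 A

C = ε₀A/d = (8.85×10^-12)(0.02871)/(4.80×10^-3) = 5.293×10^-11 F.
I_d = C dV/dt = (5.293×10^-11)(1410) = 7.46×10^-8 A.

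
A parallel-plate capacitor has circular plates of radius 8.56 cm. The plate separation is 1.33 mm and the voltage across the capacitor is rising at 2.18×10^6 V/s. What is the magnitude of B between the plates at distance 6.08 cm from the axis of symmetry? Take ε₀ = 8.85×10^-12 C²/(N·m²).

5.54×10^-10 T

I_d = C dV/dt with C = ε₀πR²/d = 1.532×10^-10 F, so I_d = (1.532×10^-10)(2.18×10^6) = 3.340×10^-4 A.
For r < R the Ampère–Maxwell law gives B(2πr) = μ₀ I_d (r²/R²), so B = μ₀ I_d r/(2πR²) = (4π×10^-7)(3.340×10^-4)(0.0608)/(2π·0.0856²) = 5.54×10^-10 T.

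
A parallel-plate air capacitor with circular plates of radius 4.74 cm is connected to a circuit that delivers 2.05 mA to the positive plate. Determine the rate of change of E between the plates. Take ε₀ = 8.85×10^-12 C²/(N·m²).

3.28×10^10 V/(m·s)

By continuity, I_d in the gap equals the 2.05 mA flowing in the wire.
Inverting I_d = ε₀ A dE/dt gives dE/dt = 2.05×10^-3 / (8.85×10^-12 · 7.058×10^-3) = 3.28×10^10 V/(m·s).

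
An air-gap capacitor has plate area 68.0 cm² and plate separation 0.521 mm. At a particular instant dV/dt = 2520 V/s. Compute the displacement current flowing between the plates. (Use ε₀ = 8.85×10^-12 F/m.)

C = ε₀A/d = (8.85×10^-12)(6.80×10^-3)/(5.21×10^-4) = 1.155×10^-10 F.
I_d = C dV/dt = (1.155×10^-10)(2520) = 2.91×10^-7 A.

2.91×10^-7 A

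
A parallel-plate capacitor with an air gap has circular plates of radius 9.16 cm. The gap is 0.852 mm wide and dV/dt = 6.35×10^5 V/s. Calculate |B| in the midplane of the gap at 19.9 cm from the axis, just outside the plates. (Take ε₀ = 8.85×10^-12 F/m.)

I_d = C dV/dt with C = ε₀πR²/d = 2.738×10^-10 F, so I_d = (2.738×10^-10)(6.35×10^5) = 1.739×10^-4 A.
Outside the plates the loop encloses all of I_d, so B·2πr = μ₀ I_d and B = 1.75×10^-10 T.

1.75×10^-10 T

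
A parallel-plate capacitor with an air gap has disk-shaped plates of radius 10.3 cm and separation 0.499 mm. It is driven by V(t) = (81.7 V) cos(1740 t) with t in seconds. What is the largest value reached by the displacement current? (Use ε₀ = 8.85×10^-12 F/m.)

(dE/dt)_max = V₀ω/d = 2.849×10^8 V/(m·s); ω = 1740 rad/s.
I_d,max = ε₀ A (dE/dt)_max = (8.85×10^-12)(0.03333)(2.849×10^8) = 8.40×10^-5 A.

8.40×10^-5 A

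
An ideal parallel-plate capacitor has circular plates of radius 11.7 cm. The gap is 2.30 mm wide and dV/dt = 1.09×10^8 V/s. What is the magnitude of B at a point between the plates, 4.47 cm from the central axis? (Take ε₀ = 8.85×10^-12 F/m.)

1.18×10^-8 T

With E = V/d, dE/dt = 4.739×10^10 V/(m·s) and πR² = 0.04301 m², giving I_d = ε₀ πR² dE/dt = 0.01804 A.
For r < R the Ampère–Maxwell law gives B(2πr) = μ₀ I_d (r²/R²), so B = μ₀ I_d r/(2πR²) = (4π×10^-7)(0.01804)(0.0447)/(2π·0.117²) = 1.18×10^-8 T.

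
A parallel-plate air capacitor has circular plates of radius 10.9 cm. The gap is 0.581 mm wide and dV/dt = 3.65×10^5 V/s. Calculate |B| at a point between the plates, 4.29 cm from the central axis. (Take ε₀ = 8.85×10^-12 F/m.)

With E = V/d, dE/dt = 6.282×10^8 V/(m·s) and πR² = 0.03733 m², giving I_d = ε₀ πR² dE/dt = 2.075×10^-4 A.
∮B·dl = μ₀ I_d,enc with I_d,enc = I_d r²/R² = 3.214×10^-5 A; so B = μ₀ I_d,enc/(2πr) = 1.50×10^-10 T.

1.50×10^-10 T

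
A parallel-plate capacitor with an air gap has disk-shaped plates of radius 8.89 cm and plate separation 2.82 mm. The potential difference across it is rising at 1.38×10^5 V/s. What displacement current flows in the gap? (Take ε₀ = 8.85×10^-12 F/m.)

C = ε₀A/d = (8.85×10^-12)(0.02483)/(2.82×10^-3) = 7.792×10^-11 F.
I_d = C dV/dt = (7.792×10^-11)(1.38×10^5) = 1.08×10^-5 A.

1.08×10^-5 A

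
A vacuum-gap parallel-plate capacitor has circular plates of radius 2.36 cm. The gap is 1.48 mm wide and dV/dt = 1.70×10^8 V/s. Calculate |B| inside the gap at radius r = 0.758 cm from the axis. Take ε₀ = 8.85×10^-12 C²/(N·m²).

I_d = C dV/dt with C = ε₀πR²/d = 1.046×10^-11 F, so I_d = (1.046×10^-11)(1.70×10^8) = 1.778×10^-3 A.
An Ampèrian loop of radius r encloses a fraction (r/R)² of I_d. Then B·2πr = μ₀ I_d (r/R)², giving B = μ₀ I_d r/(2πR²) = 4.84×10^-9 T.

4.84×10^-9 T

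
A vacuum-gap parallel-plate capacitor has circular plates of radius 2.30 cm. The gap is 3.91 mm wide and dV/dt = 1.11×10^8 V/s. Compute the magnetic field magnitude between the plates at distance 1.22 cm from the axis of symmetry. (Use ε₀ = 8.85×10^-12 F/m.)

1.93×10^-9 T

dE/dt = (dV/dt)/d = 2.839×10^10 V/(m·s); I_d = ε₀(πR²)(dE/dt) = (8.85×10^-12)(1.662×10^-3)(2.839×10^10) = 4.176×10^-4 A.
∮B·dl = μ₀ I_d,enc with I_d,enc = I_d r²/R² = 1.175×10^-4 A; so B = μ₀ I_d,enc/(2πr) = 1.93×10^-9 T.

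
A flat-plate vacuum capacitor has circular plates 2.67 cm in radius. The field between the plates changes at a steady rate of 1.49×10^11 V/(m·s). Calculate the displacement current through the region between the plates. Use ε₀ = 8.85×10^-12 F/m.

With a uniform field, Φ_E = EA, so I_d = ε₀ A dE/dt = 2.95×10^-3 A.

2.95×10^-3 A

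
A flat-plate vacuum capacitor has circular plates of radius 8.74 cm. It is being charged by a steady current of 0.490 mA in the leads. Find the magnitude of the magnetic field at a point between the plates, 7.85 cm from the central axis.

1.01×10^-9 T

By continuity the displacement current in the gap matches the conduction current: I_d = 4.90×10^-4 A.
An Ampèrian loop of radius r encloses a fraction (r/R)² of I_d. Then B·2πr = μ₀ I_d (r/R)², giving B = μ₀ I_d r/(2πR²) = 1.01×10^-9 T.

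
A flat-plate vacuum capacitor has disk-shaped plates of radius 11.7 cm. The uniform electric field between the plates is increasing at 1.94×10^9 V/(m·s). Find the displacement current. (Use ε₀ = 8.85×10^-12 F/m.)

With a uniform field, Φ_E = EA, so I_d = ε₀ A dE/dt = 7.38×10^-4 A.

7.38×10^-4 A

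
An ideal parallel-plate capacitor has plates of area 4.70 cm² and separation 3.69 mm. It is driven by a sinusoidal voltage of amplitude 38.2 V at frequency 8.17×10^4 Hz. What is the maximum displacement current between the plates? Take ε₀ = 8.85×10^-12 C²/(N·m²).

(dE/dt)_max = V₀ω/d = 5.314×10^9 V/(m·s); ω = 2πf = 5.133×10^5 rad/s.
I_d,max = ε₀ A (dE/dt)_max = (8.85×10^-12)(4.70×10^-4)(5.314×10^9) = 2.21×10^-5 A.

2.21×10^-5 A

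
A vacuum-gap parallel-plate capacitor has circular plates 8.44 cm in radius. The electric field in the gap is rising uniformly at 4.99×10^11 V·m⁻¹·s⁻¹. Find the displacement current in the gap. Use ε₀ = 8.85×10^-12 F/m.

With a uniform field, Φ_E = EA, so I_d = ε₀ A dE/dt = 0.0988 A.

0.0988 A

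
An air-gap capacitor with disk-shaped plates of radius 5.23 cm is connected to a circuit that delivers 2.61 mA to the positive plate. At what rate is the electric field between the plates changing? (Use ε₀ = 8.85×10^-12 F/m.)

3.43×10^10 V/(m·s)

The displacement current between the plates equals the conduction current, I_d = 2.61 mA.
Then dE/dt = I_d/(ε₀A) = 3.43×10^10 V/(m·s).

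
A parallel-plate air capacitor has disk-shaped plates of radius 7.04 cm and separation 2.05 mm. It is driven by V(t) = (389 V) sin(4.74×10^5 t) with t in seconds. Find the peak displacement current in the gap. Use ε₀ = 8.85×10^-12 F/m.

0.0124 A

C = ε₀A/d = (8.85×10^-12)(0.01557)/(2.05×10^-3) = 6.722×10^-11 F; ω = 4.74×10^5 rad/s.
I_d = C dV/dt, so |I_d|_max = C V₀ ω = (6.722×10^-11)(389)(4.74×10^5) = 0.0124 A.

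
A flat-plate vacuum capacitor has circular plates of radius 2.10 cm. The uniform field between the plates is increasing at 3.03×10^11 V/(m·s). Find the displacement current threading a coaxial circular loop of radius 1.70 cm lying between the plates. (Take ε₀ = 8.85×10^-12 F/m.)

2.43×10^-3 A

Total displacement current: I_d = ε₀(πR²)(dE/dt) = (8.85×10^-12)(1.385×10^-3)(3.03×10^11) = 3.714×10^-3 A.
The field is uniform, so I_d,enc = I_d (r/R)² = (3.714×10^-3)(1.70/2.10)² = 2.43×10^-3 A.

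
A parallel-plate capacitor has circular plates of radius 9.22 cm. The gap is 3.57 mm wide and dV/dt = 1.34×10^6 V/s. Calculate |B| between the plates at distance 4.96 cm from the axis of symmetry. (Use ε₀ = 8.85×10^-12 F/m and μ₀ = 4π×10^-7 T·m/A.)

dE/dt = (dV/dt)/d = 3.754×10^8 V/(m·s); I_d = ε₀(πR²)(dE/dt) = (8.85×10^-12)(0.02671)(3.754×10^8) = 8.874×10^-5 A.
For r < R the Ampère–Maxwell law gives B(2πr) = μ₀ I_d (r²/R²), so B = μ₀ I_d r/(2πR²) = (4π×10^-7)(8.874×10^-5)(0.0496)/(2π·0.0922²) = 1.04×10^-10 T.

1.04×10^-10 T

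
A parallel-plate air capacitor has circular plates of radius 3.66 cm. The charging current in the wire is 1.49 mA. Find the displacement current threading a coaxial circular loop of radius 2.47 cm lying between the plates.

6.79×10^-4 A

Between the plates the displacement current equals the wire current: I_d = 1.49 mA = 1.49×10^-3 A.
Since J_d is uniform, the enclosed fraction is (r/R)² = 0.4554, giving I_d,enc = 6.79×10^-4 A.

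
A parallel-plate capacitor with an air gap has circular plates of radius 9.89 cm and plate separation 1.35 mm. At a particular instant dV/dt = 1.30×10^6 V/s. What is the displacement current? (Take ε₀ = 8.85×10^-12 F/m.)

E = V/d so dE/dt = (dV/dt)/d = 9.630×10^8 V/(m·s), and I_d = ε₀ A dE/dt = (8.85×10^-12)(0.03073)(9.630×10^8) = 2.62×10^-4 A.

2.62×10^-4 A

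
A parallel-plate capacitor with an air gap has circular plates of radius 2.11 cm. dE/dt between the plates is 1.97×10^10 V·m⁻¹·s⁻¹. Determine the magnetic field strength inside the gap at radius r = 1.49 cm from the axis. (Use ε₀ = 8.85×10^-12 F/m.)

1.63×10^-9 T

Through the whole plate area (πR² = 1.399×10^-3 m²), I_d = ε₀ πR² dE/dt = 2.439×10^-4 A.
For r < R the Ampère–Maxwell law gives B(2πr) = μ₀ I_d (r²/R²), so B = μ₀ I_d r/(2πR²) = (4π×10^-7)(2.439×10^-4)(0.0149)/(2π·0.0211²) = 1.63×10^-9 T.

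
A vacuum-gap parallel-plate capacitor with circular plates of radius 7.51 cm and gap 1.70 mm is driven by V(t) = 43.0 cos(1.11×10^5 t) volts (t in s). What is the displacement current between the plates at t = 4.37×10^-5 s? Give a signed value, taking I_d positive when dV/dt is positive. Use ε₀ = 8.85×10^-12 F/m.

4.36×10^-4 A

C = ε₀A/d = (8.85×10^-12)(0.01772)/(1.70×10^-3) = 9.225×10^-11 F. dV/dt = V₀ω·−sin(ωt); at ωt = 4.8507 rad this factor is 0.9905.
I_d = C dV/dt = (9.225×10^-11)(43.0)(1.11×10^5)(0.9905) = 4.36×10^-4 A.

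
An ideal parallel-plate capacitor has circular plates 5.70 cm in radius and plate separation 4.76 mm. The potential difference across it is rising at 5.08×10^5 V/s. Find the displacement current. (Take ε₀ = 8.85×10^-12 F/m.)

E = V/d so dE/dt = (dV/dt)/d = 1.067×10^8 V/(m·s), and I_d = ε₀ A dE/dt = (8.85×10^-12)(0.01021)(1.067×10^8) = 9.64×10^-6 A.

9.64×10^-6 A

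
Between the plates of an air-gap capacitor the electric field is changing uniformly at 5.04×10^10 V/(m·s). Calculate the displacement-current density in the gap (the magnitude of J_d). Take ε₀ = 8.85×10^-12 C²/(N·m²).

0.446 A/m²

J_d = ε₀ ∂E/∂t, so J_d = 0.446 A/m².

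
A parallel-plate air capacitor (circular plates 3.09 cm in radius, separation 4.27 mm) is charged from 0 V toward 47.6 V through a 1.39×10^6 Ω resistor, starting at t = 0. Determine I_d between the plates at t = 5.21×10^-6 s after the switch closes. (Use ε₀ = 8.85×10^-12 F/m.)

C = ε₀A/d = (8.85×10^-12)(3.000×10^-3)/(4.27×10^-3) = 6.218×10^-12 F, so τ = RC = 8.643×10^-6 s.
The conduction current is I(t) = (V₀/R) e^(−t/τ), and the displacement current between the plates equals it.
t/τ = 0.6028; I_d = (47.6/1.39×10^6) · e^(−0.6028) = (3.424×10^-5)(0.5473) = 1.87×10^-5 A.

1.87×10^-5 A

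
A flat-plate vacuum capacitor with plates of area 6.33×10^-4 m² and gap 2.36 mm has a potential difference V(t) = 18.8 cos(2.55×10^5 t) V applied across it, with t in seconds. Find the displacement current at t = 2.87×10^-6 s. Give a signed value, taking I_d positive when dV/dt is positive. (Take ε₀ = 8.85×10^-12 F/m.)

C = ε₀A/d = (8.85×10^-12)(6.33×10^-4)/(2.36×10^-3) = 2.374×10^-12 F. dV/dt = V₀ω·−sin(ωt); at ωt = 0.73185 rad this factor is -0.6682.
I_d = C dV/dt = (2.374×10^-12)(18.8)(2.55×10^5)(-0.6682) = -7.60×10^-6 A.

-7.60×10^-6 A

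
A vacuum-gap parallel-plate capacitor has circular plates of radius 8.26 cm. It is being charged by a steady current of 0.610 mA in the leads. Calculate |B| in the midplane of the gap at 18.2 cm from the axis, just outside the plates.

6.70×10^-10 T

No conduction current crosses the gap, so I_d there equals the 6.10×10^-4 A in the leads.
With r > R the enclosed displacement current is the full I_d; B = μ₀ I_d / (2πr) = 6.70×10^-10 T.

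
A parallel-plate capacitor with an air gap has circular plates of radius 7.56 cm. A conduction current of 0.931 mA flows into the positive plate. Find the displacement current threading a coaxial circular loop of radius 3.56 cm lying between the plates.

No conduction current crosses the gap, so I_d there equals the 9.31×10^-4 A in the leads.
Since J_d is uniform, the enclosed fraction is (r/R)² = 0.2217, giving I_d,enc = 2.06×10^-4 A.

2.06×10^-4 A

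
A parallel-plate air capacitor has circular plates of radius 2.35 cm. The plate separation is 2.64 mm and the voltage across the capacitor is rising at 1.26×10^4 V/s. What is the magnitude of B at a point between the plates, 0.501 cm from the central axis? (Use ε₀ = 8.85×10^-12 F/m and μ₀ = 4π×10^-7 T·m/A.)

I_d = C dV/dt with C = ε₀πR²/d = 5.816×10^-12 F, so I_d = (5.816×10^-12)(1.26×10^4) = 7.328×10^-8 A.
An Ampèrian loop of radius r encloses a fraction (r/R)² of I_d. Then B·2πr = μ₀ I_d (r/R)², giving B = μ₀ I_d r/(2πR²) = 1.33×10^-13 T.

1.33×10^-13 T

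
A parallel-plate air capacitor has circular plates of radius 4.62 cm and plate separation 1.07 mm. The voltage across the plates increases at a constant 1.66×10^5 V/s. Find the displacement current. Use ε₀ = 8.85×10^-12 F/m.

9.21×10^-6 A

The displacement current equals the charging current C dV/dt. With C = ε₀A/d = (8.85×10^-12)(6.706×10^-3)/(1.07×10^-3) = 5.547×10^-11 F, I_d = (5.547×10^-11)(1.66×10^5) = 9.21×10^-6 A.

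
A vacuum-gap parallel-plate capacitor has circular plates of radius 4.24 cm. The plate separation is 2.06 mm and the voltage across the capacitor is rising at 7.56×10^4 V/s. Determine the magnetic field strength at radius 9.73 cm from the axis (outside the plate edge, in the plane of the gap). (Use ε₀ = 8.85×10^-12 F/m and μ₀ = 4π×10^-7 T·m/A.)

dE/dt = (dV/dt)/d = 3.670×10^7 V/(m·s); I_d = ε₀(πR²)(dE/dt) = (8.85×10^-12)(5.648×10^-3)(3.670×10^7) = 1.834×10^-6 A.
With r > R the enclosed displacement current is the full I_d; B = μ₀ I_d / (2πr) = 3.77×10^-12 T.

3.77×10^-12 T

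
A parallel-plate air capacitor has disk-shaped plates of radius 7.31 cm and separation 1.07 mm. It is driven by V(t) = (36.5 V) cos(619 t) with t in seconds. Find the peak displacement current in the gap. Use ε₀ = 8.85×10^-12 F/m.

3.14×10^-6 A

(dE/dt)_max = V₀ω/d = 2.112×10^7 V/(m·s); ω = 619 rad/s.
I_d,max = ε₀ A (dE/dt)_max = (8.85×10^-12)(0.01679)(2.112×10^7) = 3.14×10^-6 A.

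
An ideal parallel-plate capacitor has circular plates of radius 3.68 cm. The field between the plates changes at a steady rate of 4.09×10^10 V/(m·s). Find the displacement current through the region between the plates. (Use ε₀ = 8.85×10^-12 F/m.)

I_d = ε₀ A (dE/dt) = (8.85×10^-12)(4.254×10^-3 m²)(4.09×10^10) = 1.54×10^-3 A.

1.54×10^-3 A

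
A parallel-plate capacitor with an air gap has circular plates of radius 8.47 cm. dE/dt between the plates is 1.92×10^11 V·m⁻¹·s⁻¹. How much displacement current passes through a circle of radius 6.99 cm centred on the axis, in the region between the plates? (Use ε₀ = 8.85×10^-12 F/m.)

0.0261 A

Through the whole plate area (πR² = 0.02254 m²), I_d = ε₀ πR² dE/dt = 0.03830 A.
Through an area πr² the displacement current is I_d·(πr²/πR²) = I_d (r/R)² = 0.0261 A.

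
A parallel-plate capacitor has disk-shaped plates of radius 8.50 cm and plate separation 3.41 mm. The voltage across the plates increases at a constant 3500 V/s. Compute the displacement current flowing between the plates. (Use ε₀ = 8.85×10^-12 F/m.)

2.06×10^-7 A

The displacement current equals the charging current C dV/dt. With C = ε₀A/d = (8.85×10^-12)(0.02270)/(3.41×10^-3) = 5.891×10^-11 F, I_d = (5.891×10^-11)(3500) = 2.06×10^-7 A.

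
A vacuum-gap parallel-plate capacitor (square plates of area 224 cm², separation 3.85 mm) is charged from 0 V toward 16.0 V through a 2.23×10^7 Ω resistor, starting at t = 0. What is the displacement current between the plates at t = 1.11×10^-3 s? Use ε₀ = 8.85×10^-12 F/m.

C = ε₀A/d = (8.85×10^-12)(0.0224)/(3.85×10^-3) = 5.149×10^-11 F and τ = RC = 1.148×10^-3 s. I_d in the gap equals the RC charging current.
I_d(t) = (V₀/R) e^(−t/τ) = 7.175×10^-7 · e^(−0.9669) = 2.73×10^-7 A.

2.73×10^-7 A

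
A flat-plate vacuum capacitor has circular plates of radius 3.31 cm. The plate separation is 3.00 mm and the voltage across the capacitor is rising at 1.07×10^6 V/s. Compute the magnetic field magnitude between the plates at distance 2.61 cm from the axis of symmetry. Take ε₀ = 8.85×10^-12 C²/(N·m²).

5.18×10^-11 T

With E = V/d, dE/dt = 3.567×10^8 V/(m·s) and πR² = 3.442×10^-3 m², giving I_d = ε₀ πR² dE/dt = 1.087×10^-5 A.
∮B·dl = μ₀ I_d,enc with I_d,enc = I_d r²/R² = 6.759×10^-6 A; so B = μ₀ I_d,enc/(2πr) = 5.18×10^-11 T.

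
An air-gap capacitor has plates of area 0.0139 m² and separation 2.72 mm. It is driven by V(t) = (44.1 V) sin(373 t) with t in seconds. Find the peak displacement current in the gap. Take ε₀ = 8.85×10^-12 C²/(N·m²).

(dE/dt)_max = V₀ω/d = 6.048×10^6 V/(m·s); ω = 373 rad/s.
I_d,max = ε₀ A (dE/dt)_max = (8.85×10^-12)(0.0139)(6.048×10^6) = 7.44×10^-7 A.

7.44×10^-7 A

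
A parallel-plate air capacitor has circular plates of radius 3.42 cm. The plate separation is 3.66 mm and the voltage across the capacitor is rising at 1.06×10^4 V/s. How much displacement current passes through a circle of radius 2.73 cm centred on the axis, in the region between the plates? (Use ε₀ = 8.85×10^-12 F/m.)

6.00×10^-8 A

I_d = C dV/dt with C = ε₀πR²/d = 8.886×10^-12 F, so I_d = (8.886×10^-12)(1.06×10^4) = 9.419×10^-8 A.
Since J_d is uniform, the enclosed fraction is (r/R)² = 0.6372, giving I_d,enc = 6.00×10^-8 A.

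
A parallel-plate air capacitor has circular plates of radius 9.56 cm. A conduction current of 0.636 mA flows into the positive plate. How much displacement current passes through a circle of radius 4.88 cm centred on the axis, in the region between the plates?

1.66×10^-4 A

Between the plates the displacement current equals the wire current: I_d = 0.636 mA = 6.36×10^-4 A.
Through an area πr² the displacement current is I_d·(πr²/πR²) = I_d (r/R)² = 1.66×10^-4 A.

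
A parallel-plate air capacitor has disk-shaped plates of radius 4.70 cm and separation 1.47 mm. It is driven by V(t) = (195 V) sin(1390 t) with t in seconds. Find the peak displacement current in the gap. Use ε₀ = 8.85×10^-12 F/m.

1.13×10^-5 A

The displacement current equals the conduction current C dV/dt, which peaks at C V₀ ω.
With C = ε₀A/d = (8.85×10^-12)(6.940×10^-3)/(1.47×10^-3) = 4.178×10^-11 F and ω = 1390 rad/s, I_d,max = (4.178×10^-11)(195)(1390) = 1.13×10^-5 A.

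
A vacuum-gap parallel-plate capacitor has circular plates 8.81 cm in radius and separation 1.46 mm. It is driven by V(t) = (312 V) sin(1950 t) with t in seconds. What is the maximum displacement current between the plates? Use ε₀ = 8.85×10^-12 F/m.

8.99×10^-5 A

C = ε₀A/d = (8.85×10^-12)(0.02438)/(1.46×10^-3) = 1.478×10^-10 F; ω = 1950 rad/s.
I_d = C dV/dt, so |I_d|_max = C V₀ ω = (1.478×10^-10)(312)(1950) = 8.99×10^-5 A.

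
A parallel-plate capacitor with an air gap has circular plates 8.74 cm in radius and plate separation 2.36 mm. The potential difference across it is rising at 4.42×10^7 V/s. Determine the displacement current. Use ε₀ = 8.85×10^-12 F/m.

3.98×10^-3 A

The displacement current equals the charging current C dV/dt. With C = ε₀A/d = (8.85×10^-12)(0.02400)/(2.36×10^-3) = 9.000×10^-11 F, I_d = (9.000×10^-11)(4.42×10^7) = 3.98×10^-3 A.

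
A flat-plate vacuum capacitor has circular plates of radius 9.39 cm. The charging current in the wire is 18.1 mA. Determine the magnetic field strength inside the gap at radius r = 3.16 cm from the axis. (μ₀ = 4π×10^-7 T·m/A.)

1.30×10^-8 T

No conduction current crosses the gap, so I_d there equals the 0.0181 A in the leads.
An Ampèrian loop of radius r encloses a fraction (r/R)² of I_d. Then B·2πr = μ₀ I_d (r/R)², giving B = μ₀ I_d r/(2πR²) = 1.30×10^-8 T.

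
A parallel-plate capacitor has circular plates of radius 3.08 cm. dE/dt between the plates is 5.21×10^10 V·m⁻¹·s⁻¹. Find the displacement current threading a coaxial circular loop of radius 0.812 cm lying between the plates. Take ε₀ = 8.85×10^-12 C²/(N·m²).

9.55×10^-5 A

I_d = ε₀ dΦ_E/dt = ε₀ πR² (dE/dt) = (8.85×10^-12)(2.980×10^-3)(5.21×10^10) = 1.374×10^-3 A through the full plate area.
Through an area πr² the displacement current is I_d·(πr²/πR²) = I_d (r/R)² = 9.55×10^-5 A.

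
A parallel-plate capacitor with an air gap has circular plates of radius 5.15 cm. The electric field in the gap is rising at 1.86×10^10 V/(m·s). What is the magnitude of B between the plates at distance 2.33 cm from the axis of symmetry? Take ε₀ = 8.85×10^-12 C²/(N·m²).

2.41×10^-9 T

Through the whole plate area (πR² = 8.332×10^-3 m²), I_d = ε₀ πR² dE/dt = 1.372×10^-3 A.
For r < R the Ampère–Maxwell law gives B(2πr) = μ₀ I_d (r²/R²), so B = μ₀ I_d r/(2πR²) = (4π×10^-7)(1.372×10^-3)(0.0233)/(2π·0.0515²) = 2.41×10^-9 T.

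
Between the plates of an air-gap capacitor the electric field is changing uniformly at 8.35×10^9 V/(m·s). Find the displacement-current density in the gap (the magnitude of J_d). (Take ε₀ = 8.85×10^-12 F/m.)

J_d = ε₀ dE/dt = (8.85×10^-12)(8.35×10^9) = 0.0739 A/m².

0.0739 A/m²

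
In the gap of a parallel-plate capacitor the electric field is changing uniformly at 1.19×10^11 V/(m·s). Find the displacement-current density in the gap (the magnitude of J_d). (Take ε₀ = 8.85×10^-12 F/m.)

1.05 A/m²

J_d = ε₀ ∂E/∂t, so J_d = 1.05 A/m².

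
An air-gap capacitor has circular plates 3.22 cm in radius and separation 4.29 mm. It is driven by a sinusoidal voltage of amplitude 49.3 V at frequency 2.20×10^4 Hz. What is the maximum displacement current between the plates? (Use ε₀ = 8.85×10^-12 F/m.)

4.58×10^-5 A

(dE/dt)_max = V₀ω/d = 1.588×10^9 V/(m·s); ω = 2πf = 1.382×10^5 rad/s.
I_d,max = ε₀ A (dE/dt)_max = (8.85×10^-12)(3.257×10^-3)(1.588×10^9) = 4.58×10^-5 A.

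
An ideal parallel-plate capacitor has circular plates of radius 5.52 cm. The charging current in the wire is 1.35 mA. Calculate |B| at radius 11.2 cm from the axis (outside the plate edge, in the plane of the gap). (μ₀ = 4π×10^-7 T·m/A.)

No conduction current crosses the gap, so I_d there equals the 1.35×10^-3 A in the leads.
Outside the plates the loop encloses all of I_d, so B·2πr = μ₀ I_d and B = 2.41×10^-9 T.

2.41×10^-9 T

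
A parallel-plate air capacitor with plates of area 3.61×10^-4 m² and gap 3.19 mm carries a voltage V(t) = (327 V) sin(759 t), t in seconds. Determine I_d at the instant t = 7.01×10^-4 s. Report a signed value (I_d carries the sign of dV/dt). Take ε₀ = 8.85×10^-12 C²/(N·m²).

C = ε₀A/d = (8.85×10^-12)(3.61×10^-4)/(3.19×10^-3) = 1.002×10^-12 F. dV/dt = V₀ω·cos(ωt); at ωt = 0.532059 rad this factor is 0.8618.
I_d = C dV/dt = (1.002×10^-12)(327)(759)(0.8618) = 2.14×10^-7 A.

2.14×10^-7 A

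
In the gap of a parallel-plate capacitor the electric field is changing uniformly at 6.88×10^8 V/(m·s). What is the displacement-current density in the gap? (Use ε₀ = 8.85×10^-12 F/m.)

6.09×10^-3 A/m²

J_d = ε₀ ∂E/∂t, so J_d = 6.09×10^-3 A/m².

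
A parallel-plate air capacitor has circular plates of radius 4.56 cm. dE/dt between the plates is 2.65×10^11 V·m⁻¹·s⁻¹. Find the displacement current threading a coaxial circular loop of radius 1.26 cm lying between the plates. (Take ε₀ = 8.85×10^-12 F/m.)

Through the whole plate area (πR² = 6.533×10^-3 m²), I_d = ε₀ πR² dE/dt = 0.01532 A.
Since J_d is uniform, the enclosed fraction is (r/R)² = 0.07635, giving I_d,enc = 1.17×10^-3 A.

1.17×10^-3 A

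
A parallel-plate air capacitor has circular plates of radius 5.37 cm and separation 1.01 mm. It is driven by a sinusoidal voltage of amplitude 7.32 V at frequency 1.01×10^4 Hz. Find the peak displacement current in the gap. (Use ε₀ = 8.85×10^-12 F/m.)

3.69×10^-5 A

(dE/dt)_max = V₀ω/d = 4.599×10^8 V/(m·s); ω = 2πf = 6.346×10^4 rad/s.
I_d,max = ε₀ A (dE/dt)_max = (8.85×10^-12)(9.059×10^-3)(4.599×10^8) = 3.69×10^-5 A.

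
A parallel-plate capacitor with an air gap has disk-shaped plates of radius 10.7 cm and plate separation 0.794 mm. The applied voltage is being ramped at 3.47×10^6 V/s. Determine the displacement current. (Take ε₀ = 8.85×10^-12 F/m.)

1.39×10^-3 A

The displacement current equals the charging current C dV/dt. With C = ε₀A/d = (8.85×10^-12)(0.03597)/(7.94×10^-4) = 4.009×10^-10 F, I_d = (4.009×10^-10)(3.47×10^6) = 1.39×10^-3 A.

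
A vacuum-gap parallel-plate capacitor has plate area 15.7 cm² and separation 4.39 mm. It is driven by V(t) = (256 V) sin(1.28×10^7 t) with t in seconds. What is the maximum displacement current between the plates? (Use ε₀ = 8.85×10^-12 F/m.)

The displacement current equals the conduction current C dV/dt, which peaks at C V₀ ω.
With C = ε₀A/d = (8.85×10^-12)(1.57×10^-3)/(4.39×10^-3) = 3.165×10^-12 F and ω = 1.28×10^7 rad/s, I_d,max = (3.165×10^-12)(256)(1.28×10^7) = 0.0104 A.

0.0104 A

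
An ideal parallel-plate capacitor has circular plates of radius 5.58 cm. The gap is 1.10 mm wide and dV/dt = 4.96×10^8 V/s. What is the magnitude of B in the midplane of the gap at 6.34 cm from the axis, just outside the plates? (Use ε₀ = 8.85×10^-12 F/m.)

I_d = C dV/dt with C = ε₀πR²/d = 7.870×10^-11 F, so I_d = (7.870×10^-11)(4.96×10^8) = 0.03904 A.
With r > R the enclosed displacement current is the full I_d; B = μ₀ I_d / (2πr) = 1.23×10^-7 T.

1.23×10^-7 T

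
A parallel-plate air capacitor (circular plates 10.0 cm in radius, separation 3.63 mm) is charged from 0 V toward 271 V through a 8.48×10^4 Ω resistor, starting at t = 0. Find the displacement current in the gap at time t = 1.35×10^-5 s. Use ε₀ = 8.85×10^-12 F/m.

With C = ε₀A/d = (8.85×10^-12)(0.03142)/(3.63×10^-3) = 7.660×10^-11 F, the time constant is τ = RC = 6.496×10^-6 s, so t/τ = 2.078 and e^(−t/τ) = 0.1252.
I_d = I_cond = (V₀/R) e^(−t/τ) = (3.196×10^-3)(0.1252) = 4.00×10^-4 A.

4.00×10^-4 A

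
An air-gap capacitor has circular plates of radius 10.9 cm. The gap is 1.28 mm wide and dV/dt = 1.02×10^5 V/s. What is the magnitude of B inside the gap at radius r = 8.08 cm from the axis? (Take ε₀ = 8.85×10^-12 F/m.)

3.58×10^-11 T

I_d = C dV/dt with C = ε₀πR²/d = 2.581×10^-10 F, so I_d = (2.581×10^-10)(1.02×10^5) = 2.633×10^-5 A.
For r < R the Ampère–Maxwell law gives B(2πr) = μ₀ I_d (r²/R²), so B = μ₀ I_d r/(2πR²) = (4π×10^-7)(2.633×10^-5)(0.0808)/(2π·0.109²) = 3.58×10^-11 T.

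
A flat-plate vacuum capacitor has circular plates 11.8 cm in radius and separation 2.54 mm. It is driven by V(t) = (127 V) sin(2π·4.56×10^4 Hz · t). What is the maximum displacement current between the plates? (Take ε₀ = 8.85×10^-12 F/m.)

C = ε₀A/d = (8.85×10^-12)(0.04374)/(2.54×10^-3) = 1.524×10^-10 F; ω = 2πf = 2.865×10^5 rad/s.
I_d = C dV/dt, so |I_d|_max = C V₀ ω = (1.524×10^-10)(127)(2.865×10^5) = 5.55×10^-3 A.

5.55×10^-3 A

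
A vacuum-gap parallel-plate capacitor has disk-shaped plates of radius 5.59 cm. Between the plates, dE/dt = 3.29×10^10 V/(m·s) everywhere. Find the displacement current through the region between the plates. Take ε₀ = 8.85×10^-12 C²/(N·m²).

2.86×10^-3 A

With a uniform field, Φ_E = EA, so I_d = ε₀ A dE/dt = 2.86×10^-3 A.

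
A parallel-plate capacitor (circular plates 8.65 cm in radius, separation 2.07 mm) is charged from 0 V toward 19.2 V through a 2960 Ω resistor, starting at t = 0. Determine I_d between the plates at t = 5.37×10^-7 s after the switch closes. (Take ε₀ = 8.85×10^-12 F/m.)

C = ε₀A/d = (8.85×10^-12)(0.02351)/(2.07×10^-3) = 1.005×10^-10 F and τ = RC = 2.975×10^-7 s. I_d in the gap equals the RC charging current.
I_d(t) = (V₀/R) e^(−t/τ) = 6.486×10^-3 · e^(−1.805) = 1.07×10^-3 A.

1.07×10^-3 A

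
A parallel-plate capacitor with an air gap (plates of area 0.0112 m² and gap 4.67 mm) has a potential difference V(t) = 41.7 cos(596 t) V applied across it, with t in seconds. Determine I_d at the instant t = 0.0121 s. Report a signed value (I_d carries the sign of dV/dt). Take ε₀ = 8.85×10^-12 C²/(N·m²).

-4.22×10^-7 A

dE/dt = (V₀ω/d)·−sin(ωt) with ωt = 7.2116 rad: (41.7)(596)(-0.8007)/(4.67×10^-3) = -4.261×10^6 V/(m·s).
I_d = ε₀ A dE/dt = (8.85×10^-12)(0.0112)(-4.261×10^6) = -4.22×10^-7 A.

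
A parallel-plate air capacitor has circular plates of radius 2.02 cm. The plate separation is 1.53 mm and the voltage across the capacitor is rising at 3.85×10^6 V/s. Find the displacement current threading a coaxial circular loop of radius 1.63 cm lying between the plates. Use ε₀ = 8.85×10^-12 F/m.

dE/dt = (dV/dt)/d = 2.516×10^9 V/(m·s); I_d = ε₀(πR²)(dE/dt) = (8.85×10^-12)(1.282×10^-3)(2.516×10^9) = 2.855×10^-5 A.
The field is uniform, so I_d,enc = I_d (r/R)² = (2.855×10^-5)(1.63/2.02)² = 1.86×10^-5 A.

1.86×10^-5 A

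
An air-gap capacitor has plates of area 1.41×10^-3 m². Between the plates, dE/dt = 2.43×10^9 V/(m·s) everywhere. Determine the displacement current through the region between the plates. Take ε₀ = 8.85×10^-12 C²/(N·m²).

3.03×10^-5 A

With a uniform field, Φ_E = EA, so I_d = ε₀ A dE/dt = 3.03×10^-5 A.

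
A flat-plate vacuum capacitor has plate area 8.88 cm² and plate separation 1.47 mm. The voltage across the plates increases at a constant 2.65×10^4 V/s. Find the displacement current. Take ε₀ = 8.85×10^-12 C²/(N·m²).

C = ε₀A/d = (8.85×10^-12)(8.88×10^-4)/(1.47×10^-3) = 5.346×10^-12 F.
I_d = C dV/dt = (5.346×10^-12)(2.65×10^4) = 1.42×10^-7 A.

1.42×10^-7 A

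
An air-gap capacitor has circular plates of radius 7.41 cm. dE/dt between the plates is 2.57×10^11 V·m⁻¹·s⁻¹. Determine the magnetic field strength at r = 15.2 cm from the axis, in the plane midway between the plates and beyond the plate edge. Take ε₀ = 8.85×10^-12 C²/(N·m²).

I_d = ε₀ dΦ_E/dt = ε₀ πR² (dE/dt) = (8.85×10^-12)(0.01725)(2.57×10^11) = 0.03923 A through the full plate area.
For r ≥ R the full I_d is enclosed: B = μ₀ I_d/(2πr) = (4π×10^-7)(0.03923)/(2π·0.152) = 5.16×10^-8 T.

5.16×10^-8 T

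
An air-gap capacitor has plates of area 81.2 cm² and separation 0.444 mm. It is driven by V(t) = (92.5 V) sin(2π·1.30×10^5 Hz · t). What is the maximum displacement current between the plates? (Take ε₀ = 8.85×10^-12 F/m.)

The displacement current equals the conduction current C dV/dt, which peaks at C V₀ ω.
With C = ε₀A/d = (8.85×10^-12)(8.12×10^-3)/(4.44×10^-4) = 1.619×10^-10 F and ω = 2πf = 8.168×10^5 rad/s, I_d,max = (1.619×10^-10)(92.5)(8.168×10^5) = 0.0122 A.

0.0122 A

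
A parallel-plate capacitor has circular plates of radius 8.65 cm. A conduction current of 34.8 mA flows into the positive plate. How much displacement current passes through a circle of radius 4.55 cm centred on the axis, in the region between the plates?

9.63×10^-3 A

By continuity the displacement current in the gap matches the conduction current: I_d = 0.0348 A.
The field is uniform, so I_d,enc = I_d (r/R)² = (0.0348)(4.55/8.65)² = 9.63×10^-3 A.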